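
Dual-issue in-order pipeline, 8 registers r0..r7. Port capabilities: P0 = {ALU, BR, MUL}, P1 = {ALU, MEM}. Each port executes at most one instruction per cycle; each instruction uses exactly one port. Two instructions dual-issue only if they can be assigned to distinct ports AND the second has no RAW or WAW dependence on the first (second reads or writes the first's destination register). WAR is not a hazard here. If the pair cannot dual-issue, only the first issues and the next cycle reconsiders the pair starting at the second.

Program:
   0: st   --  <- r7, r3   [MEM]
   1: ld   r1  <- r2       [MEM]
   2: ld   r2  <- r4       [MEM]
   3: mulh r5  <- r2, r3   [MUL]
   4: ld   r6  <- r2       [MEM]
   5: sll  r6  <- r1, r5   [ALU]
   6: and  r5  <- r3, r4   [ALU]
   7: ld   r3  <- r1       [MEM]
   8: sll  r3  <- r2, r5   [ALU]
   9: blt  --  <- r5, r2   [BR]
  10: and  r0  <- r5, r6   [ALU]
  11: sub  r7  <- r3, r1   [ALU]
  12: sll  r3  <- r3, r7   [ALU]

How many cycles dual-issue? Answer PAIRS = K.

PAIRS = 4

c0: i0 st.MEM  no-port MEM/MEM
c1: i1 ld.MEM  no-port MEM/MEM
c2: i2 ld.MEM  RAW r2
c3: i3,i4 mulh.MUL+ld.MEM  pair
c4: i5,i6 sll.ALU+and.ALU  pair
c5: i7 ld.MEM  WAW r3
c6: i8,i9 sll.ALU+blt.BR  pair
c7: i10,i11 and.ALU+sub.ALU  pair
c8: i12 sll.ALU  tail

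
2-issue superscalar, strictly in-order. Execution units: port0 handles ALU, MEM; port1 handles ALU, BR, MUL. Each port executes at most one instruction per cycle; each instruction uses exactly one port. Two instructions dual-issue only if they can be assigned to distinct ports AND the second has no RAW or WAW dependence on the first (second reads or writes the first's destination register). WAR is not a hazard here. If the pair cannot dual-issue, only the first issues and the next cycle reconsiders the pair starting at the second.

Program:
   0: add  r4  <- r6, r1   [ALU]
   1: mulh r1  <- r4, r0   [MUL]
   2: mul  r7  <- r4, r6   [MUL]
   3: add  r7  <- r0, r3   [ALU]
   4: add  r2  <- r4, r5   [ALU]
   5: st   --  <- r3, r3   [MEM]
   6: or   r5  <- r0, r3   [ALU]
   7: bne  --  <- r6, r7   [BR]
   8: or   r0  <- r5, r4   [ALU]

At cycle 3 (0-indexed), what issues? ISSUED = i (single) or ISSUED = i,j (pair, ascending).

0. add.ALU @i0  | RAW r4
1. mulh.MUL @i1  | no-port MUL/MUL
2. mul.MUL @i2  | WAW r7
3. add.ALU/add.ALU @i3+i4  | dual
4. st.MEM/or.ALU @i5+i6  | dual
5. bne.BR/or.ALU @i7+i8  | dual

ISSUED = 3,4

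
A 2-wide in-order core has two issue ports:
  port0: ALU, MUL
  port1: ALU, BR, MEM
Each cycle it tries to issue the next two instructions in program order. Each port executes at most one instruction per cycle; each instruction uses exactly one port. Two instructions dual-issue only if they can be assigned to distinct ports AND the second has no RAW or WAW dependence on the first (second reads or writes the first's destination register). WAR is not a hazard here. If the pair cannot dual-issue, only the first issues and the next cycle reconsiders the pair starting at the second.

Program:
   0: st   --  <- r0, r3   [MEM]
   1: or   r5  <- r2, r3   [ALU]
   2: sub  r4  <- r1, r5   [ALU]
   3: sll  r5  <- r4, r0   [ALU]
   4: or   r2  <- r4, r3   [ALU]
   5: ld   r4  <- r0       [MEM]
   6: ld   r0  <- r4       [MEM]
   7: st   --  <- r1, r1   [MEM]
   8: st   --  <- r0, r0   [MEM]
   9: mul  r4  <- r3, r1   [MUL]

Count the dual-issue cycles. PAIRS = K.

c0: i0,i1 st.MEM+or.ALU  2-wide
c1: i2 sub.ALU  RAW r4
c2: i3,i4 sll.ALU+or.ALU  2-wide
c3: i5 ld.MEM  no-port MEM/MEM
c4: i6 ld.MEM  no-port MEM/MEM
c5: i7 st.MEM  no-port MEM/MEM
c6: i8,i9 st.MEM+mul.MUL  2-wide

PAIRS = 3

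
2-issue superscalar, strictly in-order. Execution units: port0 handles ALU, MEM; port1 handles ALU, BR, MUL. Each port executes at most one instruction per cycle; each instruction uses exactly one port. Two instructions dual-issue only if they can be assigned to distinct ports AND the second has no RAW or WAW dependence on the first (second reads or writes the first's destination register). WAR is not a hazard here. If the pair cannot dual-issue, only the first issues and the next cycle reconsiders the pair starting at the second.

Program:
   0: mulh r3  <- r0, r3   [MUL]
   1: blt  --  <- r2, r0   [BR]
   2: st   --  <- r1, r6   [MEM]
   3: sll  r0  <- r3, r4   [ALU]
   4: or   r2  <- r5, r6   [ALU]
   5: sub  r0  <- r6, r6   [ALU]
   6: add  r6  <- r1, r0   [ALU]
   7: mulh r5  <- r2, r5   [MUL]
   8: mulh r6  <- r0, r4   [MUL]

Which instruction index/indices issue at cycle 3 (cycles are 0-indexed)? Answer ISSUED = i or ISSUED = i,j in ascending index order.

0. mulh @i0  | no-port MUL/BR
1. blt;st @i1/i2  | dual
2. sll;or @i3/i4  | dual
3. sub @i5  | RAW r0
4. add;mulh @i6/i7  | dual
5. mulh @i8  | tail

ISSUED = 5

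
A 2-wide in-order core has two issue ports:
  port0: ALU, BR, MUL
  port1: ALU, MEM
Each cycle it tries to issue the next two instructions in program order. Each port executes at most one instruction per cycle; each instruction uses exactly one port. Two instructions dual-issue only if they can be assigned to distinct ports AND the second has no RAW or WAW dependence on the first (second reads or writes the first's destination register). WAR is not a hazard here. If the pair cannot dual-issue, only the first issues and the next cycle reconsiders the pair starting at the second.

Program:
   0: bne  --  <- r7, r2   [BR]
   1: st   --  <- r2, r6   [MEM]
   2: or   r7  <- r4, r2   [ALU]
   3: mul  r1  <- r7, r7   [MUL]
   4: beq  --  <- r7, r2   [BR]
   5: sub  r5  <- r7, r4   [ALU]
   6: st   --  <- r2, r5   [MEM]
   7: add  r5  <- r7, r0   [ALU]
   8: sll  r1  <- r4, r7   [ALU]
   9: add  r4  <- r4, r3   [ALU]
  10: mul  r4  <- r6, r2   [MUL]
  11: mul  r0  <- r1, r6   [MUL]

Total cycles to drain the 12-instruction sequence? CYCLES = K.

CYCLES = 8

t=0 i0,i1:bne/st ; pair
t=1 i2:or ; RAW r7
t=2 i3:mul ; no-port MUL/BR
t=3 i4,i5:beq/sub ; pair
t=4 i6,i7:st/add ; pair
t=5 i8,i9:sll/add ; pair
t=6 i10:mul ; no-port MUL/MUL
t=7 i11:mul ; tail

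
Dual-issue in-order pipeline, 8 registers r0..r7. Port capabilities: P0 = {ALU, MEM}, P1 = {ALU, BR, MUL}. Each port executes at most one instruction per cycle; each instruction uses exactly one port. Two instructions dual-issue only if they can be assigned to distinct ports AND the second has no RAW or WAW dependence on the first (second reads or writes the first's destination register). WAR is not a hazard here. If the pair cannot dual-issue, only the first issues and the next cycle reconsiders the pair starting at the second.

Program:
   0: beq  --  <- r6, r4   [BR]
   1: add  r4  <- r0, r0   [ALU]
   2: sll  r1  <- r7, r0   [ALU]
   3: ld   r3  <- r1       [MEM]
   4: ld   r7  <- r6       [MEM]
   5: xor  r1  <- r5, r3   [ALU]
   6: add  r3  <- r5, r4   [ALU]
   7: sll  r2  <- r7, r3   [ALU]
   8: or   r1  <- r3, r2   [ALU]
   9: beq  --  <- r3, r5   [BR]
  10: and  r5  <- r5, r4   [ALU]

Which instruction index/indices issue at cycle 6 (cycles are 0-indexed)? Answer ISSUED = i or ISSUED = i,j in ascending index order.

0. beq.BR add.ALU @i0&i1  | pair
1. sll.ALU @i2  | RAW r1
2. ld.MEM @i3  | no-port MEM/MEM
3. ld.MEM xor.ALU @i4&i5  | pair
4. add.ALU @i6  | RAW r3
5. sll.ALU @i7  | RAW r2
6. or.ALU beq.BR @i8&i9  | pair
7. and.ALU @i10  | tail

ISSUED = 8,9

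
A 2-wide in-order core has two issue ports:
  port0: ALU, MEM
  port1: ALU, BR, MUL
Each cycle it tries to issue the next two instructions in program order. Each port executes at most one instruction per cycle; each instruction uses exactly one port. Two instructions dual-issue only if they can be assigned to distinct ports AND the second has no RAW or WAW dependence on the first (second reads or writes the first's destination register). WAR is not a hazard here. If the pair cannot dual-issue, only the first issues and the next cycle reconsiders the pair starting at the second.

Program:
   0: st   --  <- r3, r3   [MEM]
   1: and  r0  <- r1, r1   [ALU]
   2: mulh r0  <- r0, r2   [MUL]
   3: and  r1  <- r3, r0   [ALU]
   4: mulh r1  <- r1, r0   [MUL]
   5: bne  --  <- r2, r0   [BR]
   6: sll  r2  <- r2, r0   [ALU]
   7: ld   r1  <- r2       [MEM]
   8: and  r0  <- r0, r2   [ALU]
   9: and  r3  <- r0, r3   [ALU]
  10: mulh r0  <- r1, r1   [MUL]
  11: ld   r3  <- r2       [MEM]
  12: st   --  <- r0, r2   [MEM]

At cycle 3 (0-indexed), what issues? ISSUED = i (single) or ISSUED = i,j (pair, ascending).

ISSUED = 4

#0 head=0: st;and i0,i1 dual
#1 head=2: mulh i2 RAW r0
#2 head=3: and i3 RAW+WAW r1
#3 head=4: mulh i4 no-port MUL/BR
#4 head=5: bne;sll i5,i6 dual
#5 head=7: ld;and i7,i8 dual
#6 head=9: and;mulh i9,i10 dual
#7 head=11: ld i11 no-port MEM/MEM
#8 head=12: st i12 tail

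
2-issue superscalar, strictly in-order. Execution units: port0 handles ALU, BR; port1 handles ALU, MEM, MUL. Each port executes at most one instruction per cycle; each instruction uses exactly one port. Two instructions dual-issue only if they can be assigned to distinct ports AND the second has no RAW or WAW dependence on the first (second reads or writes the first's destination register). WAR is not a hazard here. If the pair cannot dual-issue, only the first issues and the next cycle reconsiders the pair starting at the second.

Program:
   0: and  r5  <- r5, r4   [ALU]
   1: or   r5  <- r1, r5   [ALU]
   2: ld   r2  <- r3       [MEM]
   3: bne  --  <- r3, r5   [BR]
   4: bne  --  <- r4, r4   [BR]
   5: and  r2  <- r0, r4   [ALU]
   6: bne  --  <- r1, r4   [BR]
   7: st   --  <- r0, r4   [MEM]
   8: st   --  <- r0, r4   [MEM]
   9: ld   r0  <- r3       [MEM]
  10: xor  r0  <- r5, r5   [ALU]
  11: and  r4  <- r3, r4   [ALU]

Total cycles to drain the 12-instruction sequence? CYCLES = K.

CYCLES = 8

  cy0 -> i0 (and) RAW+WAW r5
  cy1 -> i1,i2 (or/ld) dual
  cy2 -> i3 (bne) no-port BR/BR
  cy3 -> i4,i5 (bne/and) dual
  cy4 -> i6,i7 (bne/st) dual
  cy5 -> i8 (st) no-port MEM/MEM
  cy6 -> i9 (ld) WAW r0
  cy7 -> i10,i11 (xor/and) dual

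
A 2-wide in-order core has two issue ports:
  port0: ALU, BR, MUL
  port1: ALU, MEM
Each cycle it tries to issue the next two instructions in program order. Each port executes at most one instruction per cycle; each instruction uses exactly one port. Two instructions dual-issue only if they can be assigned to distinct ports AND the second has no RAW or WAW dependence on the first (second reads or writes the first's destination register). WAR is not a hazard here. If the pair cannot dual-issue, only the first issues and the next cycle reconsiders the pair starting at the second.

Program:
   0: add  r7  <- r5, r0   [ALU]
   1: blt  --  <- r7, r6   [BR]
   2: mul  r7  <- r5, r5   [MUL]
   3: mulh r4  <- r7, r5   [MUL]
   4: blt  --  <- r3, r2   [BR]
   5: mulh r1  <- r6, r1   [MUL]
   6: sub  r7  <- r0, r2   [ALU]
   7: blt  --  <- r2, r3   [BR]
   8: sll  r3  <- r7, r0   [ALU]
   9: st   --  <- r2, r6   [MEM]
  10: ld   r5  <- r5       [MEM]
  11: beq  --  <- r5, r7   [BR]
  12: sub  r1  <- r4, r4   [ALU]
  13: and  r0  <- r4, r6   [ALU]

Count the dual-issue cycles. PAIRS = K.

#0 head=0: add i0 RAW r7
#1 head=1: blt i1 no-port BR/MUL
#2 head=2: mul i2 no-port MUL/MUL
#3 head=3: mulh i3 no-port MUL/BR
#4 head=4: blt i4 no-port BR/MUL
#5 head=5: mulh sub i5+i6 pair
#6 head=7: blt sll i7+i8 pair
#7 head=9: st i9 no-port MEM/MEM
#8 head=10: ld i10 RAW r5
#9 head=11: beq sub i11+i12 pair
#10 head=13: and i13 tail

PAIRS = 3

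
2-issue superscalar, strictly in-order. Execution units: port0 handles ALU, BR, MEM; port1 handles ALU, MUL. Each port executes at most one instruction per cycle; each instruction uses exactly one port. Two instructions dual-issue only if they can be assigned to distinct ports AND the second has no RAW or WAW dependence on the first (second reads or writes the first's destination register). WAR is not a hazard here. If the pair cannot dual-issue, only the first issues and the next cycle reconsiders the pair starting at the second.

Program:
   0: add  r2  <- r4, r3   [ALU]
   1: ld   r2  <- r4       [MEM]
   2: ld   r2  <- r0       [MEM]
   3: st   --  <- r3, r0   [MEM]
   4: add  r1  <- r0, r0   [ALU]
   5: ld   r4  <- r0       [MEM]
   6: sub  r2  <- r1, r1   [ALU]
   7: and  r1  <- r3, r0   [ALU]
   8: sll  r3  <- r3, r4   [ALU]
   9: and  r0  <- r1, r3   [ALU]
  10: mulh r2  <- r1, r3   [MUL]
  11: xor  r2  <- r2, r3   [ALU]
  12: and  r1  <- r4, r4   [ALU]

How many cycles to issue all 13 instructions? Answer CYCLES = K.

CYCLES = 8

[0] i0  add  -- WAW r2
[1] i1  ld  -- no-port MEM/MEM
[2] i2  ld  -- no-port MEM/MEM
[3] i3&i4  st add  -- pair
[4] i5&i6  ld sub  -- pair
[5] i7&i8  and sll  -- pair
[6] i9&i10  and mulh  -- pair
[7] i11&i12  xor and  -- pair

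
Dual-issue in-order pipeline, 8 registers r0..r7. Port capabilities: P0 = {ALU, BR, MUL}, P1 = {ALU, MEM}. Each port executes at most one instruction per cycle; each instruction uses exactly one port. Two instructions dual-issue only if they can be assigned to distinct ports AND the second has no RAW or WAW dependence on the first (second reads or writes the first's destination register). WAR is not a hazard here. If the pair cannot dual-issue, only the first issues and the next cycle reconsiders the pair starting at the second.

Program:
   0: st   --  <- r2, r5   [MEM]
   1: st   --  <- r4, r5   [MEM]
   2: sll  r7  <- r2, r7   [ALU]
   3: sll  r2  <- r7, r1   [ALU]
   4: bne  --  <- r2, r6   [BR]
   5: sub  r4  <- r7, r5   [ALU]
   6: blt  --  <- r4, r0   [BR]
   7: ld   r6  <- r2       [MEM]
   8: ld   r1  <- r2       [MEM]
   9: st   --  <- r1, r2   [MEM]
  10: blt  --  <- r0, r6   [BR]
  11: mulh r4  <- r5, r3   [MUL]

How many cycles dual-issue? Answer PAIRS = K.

0. st @i0  | no-port MEM/MEM
1. st sll @i1/i2  | 2-wide
2. sll @i3  | RAW r2
3. bne sub @i4/i5  | 2-wide
4. blt ld @i6/i7  | 2-wide
5. ld @i8  | no-port MEM/MEM
6. st blt @i9/i10  | 2-wide
7. mulh @i11  | tail

PAIRS = 4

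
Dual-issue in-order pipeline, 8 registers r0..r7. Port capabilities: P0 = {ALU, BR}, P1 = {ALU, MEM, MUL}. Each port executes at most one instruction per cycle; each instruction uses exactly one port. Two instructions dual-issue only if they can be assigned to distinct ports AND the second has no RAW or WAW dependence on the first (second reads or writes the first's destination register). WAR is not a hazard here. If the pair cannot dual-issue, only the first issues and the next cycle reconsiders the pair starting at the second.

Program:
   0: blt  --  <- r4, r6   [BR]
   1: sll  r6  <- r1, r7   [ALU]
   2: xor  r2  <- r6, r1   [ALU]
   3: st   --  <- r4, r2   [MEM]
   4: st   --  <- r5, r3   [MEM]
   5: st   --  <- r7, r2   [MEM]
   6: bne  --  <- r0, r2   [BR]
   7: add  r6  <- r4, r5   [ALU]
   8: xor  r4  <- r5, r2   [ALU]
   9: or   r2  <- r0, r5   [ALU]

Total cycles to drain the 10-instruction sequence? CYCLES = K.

0. blt.BR sll.ALU @i0&i1  | 2-wide
1. xor.ALU @i2  | RAW r2
2. st.MEM @i3  | no-port MEM/MEM
3. st.MEM @i4  | no-port MEM/MEM
4. st.MEM bne.BR @i5&i6  | 2-wide
5. add.ALU xor.ALU @i7&i8  | 2-wide
6. or.ALU @i9  | tail

CYCLES = 7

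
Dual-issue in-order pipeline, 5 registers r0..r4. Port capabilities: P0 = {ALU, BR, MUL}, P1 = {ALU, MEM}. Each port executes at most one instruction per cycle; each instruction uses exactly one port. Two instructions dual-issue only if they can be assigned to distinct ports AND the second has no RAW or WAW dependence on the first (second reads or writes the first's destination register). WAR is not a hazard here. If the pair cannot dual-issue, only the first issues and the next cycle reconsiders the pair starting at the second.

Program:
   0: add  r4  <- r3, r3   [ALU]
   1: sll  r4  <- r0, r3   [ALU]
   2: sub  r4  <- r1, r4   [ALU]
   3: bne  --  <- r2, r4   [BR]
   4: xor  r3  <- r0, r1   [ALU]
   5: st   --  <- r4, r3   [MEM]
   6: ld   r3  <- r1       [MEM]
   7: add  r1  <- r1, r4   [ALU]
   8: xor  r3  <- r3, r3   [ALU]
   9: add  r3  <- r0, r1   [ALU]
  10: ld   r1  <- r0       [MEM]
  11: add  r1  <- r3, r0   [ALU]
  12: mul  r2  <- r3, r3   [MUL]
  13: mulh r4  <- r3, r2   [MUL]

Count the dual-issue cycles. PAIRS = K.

t=0 i0:add.ALU ; WAW r4
t=1 i1:sll.ALU ; RAW+WAW r4
t=2 i2:sub.ALU ; RAW r4
t=3 i3,i4:bne.BR;xor.ALU ; dual
t=4 i5:st.MEM ; no-port MEM/MEM
t=5 i6,i7:ld.MEM;add.ALU ; dual
t=6 i8:xor.ALU ; WAW r3
t=7 i9,i10:add.ALU;ld.MEM ; dual
t=8 i11,i12:add.ALU;mul.MUL ; dual
t=9 i13:mulh.MUL ; tail

PAIRS = 4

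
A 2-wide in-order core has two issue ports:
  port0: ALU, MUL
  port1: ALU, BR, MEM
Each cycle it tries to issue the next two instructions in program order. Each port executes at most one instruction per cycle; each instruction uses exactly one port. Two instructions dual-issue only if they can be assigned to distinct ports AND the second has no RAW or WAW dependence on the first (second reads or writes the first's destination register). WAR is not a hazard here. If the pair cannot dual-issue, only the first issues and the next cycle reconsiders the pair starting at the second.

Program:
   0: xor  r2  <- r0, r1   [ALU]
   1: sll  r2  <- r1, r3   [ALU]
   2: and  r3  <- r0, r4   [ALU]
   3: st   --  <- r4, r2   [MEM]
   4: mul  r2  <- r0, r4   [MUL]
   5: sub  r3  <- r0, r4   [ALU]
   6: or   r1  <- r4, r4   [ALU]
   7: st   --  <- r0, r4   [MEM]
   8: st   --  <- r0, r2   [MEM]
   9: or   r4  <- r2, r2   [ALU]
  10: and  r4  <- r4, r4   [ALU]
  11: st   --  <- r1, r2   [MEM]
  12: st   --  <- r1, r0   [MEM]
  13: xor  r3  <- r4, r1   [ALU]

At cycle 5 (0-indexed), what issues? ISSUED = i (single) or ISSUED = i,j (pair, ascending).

ISSUED = 8,9

#0 head=0: xor i0 WAW r2
#1 head=1: sll+and i1,i2 2-wide
#2 head=3: st+mul i3,i4 2-wide
#3 head=5: sub+or i5,i6 2-wide
#4 head=7: st i7 no-port MEM/MEM
#5 head=8: st+or i8,i9 2-wide
#6 head=10: and+st i10,i11 2-wide
#7 head=12: st+xor i12,i13 2-wide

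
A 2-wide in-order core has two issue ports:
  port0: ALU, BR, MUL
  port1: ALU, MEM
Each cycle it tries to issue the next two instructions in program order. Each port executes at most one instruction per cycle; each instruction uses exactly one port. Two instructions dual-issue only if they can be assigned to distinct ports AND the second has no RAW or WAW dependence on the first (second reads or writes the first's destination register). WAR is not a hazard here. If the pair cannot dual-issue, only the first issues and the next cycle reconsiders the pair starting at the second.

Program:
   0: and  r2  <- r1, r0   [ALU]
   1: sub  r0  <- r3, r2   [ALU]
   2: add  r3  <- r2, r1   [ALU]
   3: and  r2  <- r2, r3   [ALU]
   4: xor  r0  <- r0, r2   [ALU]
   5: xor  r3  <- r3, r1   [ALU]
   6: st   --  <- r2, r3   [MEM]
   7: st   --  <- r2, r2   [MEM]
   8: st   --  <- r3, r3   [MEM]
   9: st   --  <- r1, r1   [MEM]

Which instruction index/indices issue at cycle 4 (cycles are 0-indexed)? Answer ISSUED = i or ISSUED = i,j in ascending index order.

#0 head=0: and i0 RAW r2
#1 head=1: sub+add i1,i2 pair
#2 head=3: and i3 RAW r2
#3 head=4: xor+xor i4,i5 pair
#4 head=6: st i6 no-port MEM/MEM
#5 head=7: st i7 no-port MEM/MEM
#6 head=8: st i8 no-port MEM/MEM
#7 head=9: st i9 tail

ISSUED = 6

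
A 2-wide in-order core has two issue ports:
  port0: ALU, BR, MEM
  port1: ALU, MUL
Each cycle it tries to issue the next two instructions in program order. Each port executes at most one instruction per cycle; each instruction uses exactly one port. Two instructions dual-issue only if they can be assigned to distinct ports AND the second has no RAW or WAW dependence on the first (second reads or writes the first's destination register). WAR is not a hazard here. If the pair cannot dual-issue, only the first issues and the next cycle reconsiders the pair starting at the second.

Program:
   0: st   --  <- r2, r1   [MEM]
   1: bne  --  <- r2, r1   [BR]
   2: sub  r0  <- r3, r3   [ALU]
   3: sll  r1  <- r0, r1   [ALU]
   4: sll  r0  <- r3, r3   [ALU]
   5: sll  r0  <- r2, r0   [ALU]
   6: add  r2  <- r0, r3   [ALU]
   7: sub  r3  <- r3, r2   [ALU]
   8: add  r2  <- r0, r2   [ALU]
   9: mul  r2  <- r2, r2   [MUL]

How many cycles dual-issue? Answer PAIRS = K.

PAIRS = 3

0. st.MEM @i0  | no-port MEM/BR
1. bne.BR+sub.ALU @i1+i2  | dual
2. sll.ALU+sll.ALU @i3+i4  | dual
3. sll.ALU @i5  | RAW r0
4. add.ALU @i6  | RAW r2
5. sub.ALU+add.ALU @i7+i8  | dual
6. mul.MUL @i9  | tail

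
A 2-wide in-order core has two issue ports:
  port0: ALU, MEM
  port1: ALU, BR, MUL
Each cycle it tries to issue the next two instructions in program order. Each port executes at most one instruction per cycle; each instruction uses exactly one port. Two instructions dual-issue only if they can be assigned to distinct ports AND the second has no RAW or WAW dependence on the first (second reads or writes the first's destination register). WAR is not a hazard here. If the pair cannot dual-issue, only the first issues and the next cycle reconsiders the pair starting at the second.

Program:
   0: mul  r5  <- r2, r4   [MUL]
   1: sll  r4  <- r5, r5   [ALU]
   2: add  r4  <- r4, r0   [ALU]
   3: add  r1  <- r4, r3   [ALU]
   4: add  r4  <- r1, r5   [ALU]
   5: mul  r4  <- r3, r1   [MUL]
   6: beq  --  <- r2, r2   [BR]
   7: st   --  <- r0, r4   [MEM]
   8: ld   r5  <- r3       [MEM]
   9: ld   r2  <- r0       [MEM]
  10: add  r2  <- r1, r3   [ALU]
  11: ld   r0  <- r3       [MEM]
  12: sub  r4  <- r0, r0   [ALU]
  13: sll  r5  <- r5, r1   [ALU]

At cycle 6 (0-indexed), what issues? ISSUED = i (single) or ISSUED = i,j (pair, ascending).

  cy0 -> i0 (mul) RAW r5
  cy1 -> i1 (sll) RAW+WAW r4
  cy2 -> i2 (add) RAW r4
  cy3 -> i3 (add) RAW r1
  cy4 -> i4 (add) WAW r4
  cy5 -> i5 (mul) no-port MUL/BR
  cy6 -> i6+i7 (beq;st) 2-wide
  cy7 -> i8 (ld) no-port MEM/MEM
  cy8 -> i9 (ld) WAW r2
  cy9 -> i10+i11 (add;ld) 2-wide
  cy10 -> i12+i13 (sub;sll) 2-wide

ISSUED = 6,7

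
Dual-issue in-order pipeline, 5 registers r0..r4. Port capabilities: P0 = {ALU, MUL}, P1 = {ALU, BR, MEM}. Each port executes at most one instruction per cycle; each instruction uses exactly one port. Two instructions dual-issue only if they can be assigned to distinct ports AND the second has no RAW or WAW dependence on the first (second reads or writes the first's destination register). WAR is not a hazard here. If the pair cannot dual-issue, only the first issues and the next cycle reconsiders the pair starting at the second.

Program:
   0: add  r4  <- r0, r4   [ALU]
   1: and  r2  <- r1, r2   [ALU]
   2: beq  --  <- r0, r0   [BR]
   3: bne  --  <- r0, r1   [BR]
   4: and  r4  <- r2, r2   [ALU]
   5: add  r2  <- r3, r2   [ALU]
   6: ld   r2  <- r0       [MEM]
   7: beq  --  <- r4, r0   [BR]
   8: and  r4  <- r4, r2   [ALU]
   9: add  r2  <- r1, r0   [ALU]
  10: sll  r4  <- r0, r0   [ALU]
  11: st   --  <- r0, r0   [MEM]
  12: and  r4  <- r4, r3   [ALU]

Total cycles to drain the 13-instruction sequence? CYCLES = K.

CYCLES = 8

  cy0 -> i0/i1 (add;and) dual
  cy1 -> i2 (beq) no-port BR/BR
  cy2 -> i3/i4 (bne;and) dual
  cy3 -> i5 (add) WAW r2
  cy4 -> i6 (ld) no-port MEM/BR
  cy5 -> i7/i8 (beq;and) dual
  cy6 -> i9/i10 (add;sll) dual
  cy7 -> i11/i12 (st;and) dual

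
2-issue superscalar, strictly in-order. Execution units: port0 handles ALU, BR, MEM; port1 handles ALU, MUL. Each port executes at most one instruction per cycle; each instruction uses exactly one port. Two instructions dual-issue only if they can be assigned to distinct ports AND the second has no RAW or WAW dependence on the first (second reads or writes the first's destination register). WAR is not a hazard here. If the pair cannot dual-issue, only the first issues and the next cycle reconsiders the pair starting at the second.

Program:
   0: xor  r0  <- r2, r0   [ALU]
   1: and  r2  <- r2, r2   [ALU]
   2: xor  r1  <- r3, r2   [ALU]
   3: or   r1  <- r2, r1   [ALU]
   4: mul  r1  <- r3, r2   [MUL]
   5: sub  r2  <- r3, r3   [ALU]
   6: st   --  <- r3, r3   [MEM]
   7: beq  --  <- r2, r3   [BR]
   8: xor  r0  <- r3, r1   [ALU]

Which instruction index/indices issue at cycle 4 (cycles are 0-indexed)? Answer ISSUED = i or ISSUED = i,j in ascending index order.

#0 head=0: xor+and i0&i1 pair
#1 head=2: xor i2 RAW+WAW r1
#2 head=3: or i3 WAW r1
#3 head=4: mul+sub i4&i5 pair
#4 head=6: st i6 no-port MEM/BR
#5 head=7: beq+xor i7&i8 pair

ISSUED = 6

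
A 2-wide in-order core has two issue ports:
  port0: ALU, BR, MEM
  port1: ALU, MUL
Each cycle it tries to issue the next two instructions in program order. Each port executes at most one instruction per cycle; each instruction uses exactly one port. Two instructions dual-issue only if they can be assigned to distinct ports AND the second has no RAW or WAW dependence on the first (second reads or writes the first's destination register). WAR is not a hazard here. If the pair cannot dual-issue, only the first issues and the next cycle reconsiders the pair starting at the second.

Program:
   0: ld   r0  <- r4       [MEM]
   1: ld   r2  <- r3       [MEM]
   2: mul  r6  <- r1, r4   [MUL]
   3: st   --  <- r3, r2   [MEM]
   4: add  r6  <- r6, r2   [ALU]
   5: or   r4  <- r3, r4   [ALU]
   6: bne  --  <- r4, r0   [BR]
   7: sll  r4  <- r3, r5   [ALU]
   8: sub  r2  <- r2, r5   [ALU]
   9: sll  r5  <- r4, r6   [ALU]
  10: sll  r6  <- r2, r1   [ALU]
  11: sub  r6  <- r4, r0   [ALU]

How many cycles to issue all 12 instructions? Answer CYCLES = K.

  cy0 -> i0 (ld.MEM) no-port MEM/MEM
  cy1 -> i1,i2 (ld.MEM/mul.MUL) 2-wide
  cy2 -> i3,i4 (st.MEM/add.ALU) 2-wide
  cy3 -> i5 (or.ALU) RAW r4
  cy4 -> i6,i7 (bne.BR/sll.ALU) 2-wide
  cy5 -> i8,i9 (sub.ALU/sll.ALU) 2-wide
  cy6 -> i10 (sll.ALU) WAW r6
  cy7 -> i11 (sub.ALU) tail

CYCLES = 8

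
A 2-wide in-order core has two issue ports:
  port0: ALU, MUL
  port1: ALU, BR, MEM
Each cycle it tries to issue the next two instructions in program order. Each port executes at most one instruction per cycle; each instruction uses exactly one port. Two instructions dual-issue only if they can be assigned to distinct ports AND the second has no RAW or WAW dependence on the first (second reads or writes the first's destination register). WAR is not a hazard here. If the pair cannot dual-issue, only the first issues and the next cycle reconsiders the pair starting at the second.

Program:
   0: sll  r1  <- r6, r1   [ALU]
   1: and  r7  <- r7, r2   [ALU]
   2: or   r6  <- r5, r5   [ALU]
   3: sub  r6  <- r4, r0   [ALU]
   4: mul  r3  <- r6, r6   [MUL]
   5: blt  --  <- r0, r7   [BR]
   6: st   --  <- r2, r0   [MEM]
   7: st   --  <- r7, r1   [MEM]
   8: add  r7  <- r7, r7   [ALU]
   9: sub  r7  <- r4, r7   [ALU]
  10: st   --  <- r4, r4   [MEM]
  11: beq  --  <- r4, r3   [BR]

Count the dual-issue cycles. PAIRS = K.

  cy0 -> i0&i1 (sll+and) pair
  cy1 -> i2 (or) WAW r6
  cy2 -> i3 (sub) RAW r6
  cy3 -> i4&i5 (mul+blt) pair
  cy4 -> i6 (st) no-port MEM/MEM
  cy5 -> i7&i8 (st+add) pair
  cy6 -> i9&i10 (sub+st) pair
  cy7 -> i11 (beq) tail

PAIRS = 4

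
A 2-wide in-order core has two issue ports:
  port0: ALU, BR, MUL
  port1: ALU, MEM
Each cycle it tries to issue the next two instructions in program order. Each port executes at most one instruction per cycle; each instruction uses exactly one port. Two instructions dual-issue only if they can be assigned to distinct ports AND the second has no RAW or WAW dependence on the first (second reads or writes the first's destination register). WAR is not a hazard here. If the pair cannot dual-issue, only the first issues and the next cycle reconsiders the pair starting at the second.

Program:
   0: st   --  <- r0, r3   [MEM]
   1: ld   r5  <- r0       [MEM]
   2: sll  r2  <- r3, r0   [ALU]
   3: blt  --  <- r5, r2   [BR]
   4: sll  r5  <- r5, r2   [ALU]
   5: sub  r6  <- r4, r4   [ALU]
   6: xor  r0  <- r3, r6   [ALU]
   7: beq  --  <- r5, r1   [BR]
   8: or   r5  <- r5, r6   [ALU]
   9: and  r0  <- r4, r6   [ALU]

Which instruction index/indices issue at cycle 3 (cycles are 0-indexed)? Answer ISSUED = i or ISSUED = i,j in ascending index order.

ISSUED = 5

[0] i0  st  -- no-port MEM/MEM
[1] i1,i2  ld sll  -- pair
[2] i3,i4  blt sll  -- pair
[3] i5  sub  -- RAW r6
[4] i6,i7  xor beq  -- pair
[5] i8,i9  or and  -- pair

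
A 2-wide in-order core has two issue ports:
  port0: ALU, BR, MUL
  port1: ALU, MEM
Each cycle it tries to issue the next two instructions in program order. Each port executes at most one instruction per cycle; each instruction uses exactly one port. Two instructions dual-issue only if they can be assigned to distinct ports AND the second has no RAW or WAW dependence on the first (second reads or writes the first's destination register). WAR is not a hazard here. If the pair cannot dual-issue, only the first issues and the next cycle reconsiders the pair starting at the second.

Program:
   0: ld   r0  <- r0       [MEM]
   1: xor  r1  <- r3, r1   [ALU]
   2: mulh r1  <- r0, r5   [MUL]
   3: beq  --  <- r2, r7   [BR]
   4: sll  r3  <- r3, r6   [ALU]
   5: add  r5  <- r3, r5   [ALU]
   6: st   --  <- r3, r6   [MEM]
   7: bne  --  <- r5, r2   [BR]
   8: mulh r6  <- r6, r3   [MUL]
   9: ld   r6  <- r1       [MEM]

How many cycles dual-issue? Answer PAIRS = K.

#0 head=0: ld.MEM/xor.ALU i0/i1 2-wide
#1 head=2: mulh.MUL i2 no-port MUL/BR
#2 head=3: beq.BR/sll.ALU i3/i4 2-wide
#3 head=5: add.ALU/st.MEM i5/i6 2-wide
#4 head=7: bne.BR i7 no-port BR/MUL
#5 head=8: mulh.MUL i8 WAW r6
#6 head=9: ld.MEM i9 tail

PAIRS = 3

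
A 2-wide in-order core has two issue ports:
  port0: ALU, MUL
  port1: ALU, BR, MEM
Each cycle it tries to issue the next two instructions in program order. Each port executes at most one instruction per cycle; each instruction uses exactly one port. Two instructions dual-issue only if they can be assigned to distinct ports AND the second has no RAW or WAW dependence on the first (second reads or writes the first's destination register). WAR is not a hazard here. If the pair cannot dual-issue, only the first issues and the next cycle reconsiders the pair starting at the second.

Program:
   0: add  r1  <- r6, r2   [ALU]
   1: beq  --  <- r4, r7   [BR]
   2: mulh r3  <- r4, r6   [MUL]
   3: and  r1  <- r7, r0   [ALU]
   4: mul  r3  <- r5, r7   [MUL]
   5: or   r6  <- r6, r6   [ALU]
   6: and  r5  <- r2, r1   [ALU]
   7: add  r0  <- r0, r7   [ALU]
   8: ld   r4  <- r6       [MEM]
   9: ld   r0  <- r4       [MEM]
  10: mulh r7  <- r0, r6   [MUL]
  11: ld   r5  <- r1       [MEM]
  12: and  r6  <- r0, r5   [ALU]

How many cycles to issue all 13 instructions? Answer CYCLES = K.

CYCLES = 8

0. add.ALU;beq.BR @i0+i1  | 2-wide
1. mulh.MUL;and.ALU @i2+i3  | 2-wide
2. mul.MUL;or.ALU @i4+i5  | 2-wide
3. and.ALU;add.ALU @i6+i7  | 2-wide
4. ld.MEM @i8  | no-port MEM/MEM
5. ld.MEM @i9  | RAW r0
6. mulh.MUL;ld.MEM @i10+i11  | 2-wide
7. and.ALU @i12  | tail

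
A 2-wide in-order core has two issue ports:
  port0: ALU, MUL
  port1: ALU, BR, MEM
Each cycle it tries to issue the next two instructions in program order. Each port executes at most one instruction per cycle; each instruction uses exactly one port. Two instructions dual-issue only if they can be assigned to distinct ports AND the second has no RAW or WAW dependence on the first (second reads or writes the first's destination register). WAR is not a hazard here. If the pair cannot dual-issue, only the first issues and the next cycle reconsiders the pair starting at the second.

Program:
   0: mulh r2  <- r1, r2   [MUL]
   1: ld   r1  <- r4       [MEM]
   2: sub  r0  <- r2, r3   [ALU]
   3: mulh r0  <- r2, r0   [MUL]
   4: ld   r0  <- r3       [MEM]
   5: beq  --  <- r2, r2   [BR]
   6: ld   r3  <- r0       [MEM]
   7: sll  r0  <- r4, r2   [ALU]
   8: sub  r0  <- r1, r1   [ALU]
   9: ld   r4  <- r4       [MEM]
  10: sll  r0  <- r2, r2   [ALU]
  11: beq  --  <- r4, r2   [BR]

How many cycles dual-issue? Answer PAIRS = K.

0. mulh;ld @i0,i1  | pair
1. sub @i2  | RAW+WAW r0
2. mulh @i3  | WAW r0
3. ld @i4  | no-port MEM/BR
4. beq @i5  | no-port BR/MEM
5. ld;sll @i6,i7  | pair
6. sub;ld @i8,i9  | pair
7. sll;beq @i10,i11  | pair

PAIRS = 4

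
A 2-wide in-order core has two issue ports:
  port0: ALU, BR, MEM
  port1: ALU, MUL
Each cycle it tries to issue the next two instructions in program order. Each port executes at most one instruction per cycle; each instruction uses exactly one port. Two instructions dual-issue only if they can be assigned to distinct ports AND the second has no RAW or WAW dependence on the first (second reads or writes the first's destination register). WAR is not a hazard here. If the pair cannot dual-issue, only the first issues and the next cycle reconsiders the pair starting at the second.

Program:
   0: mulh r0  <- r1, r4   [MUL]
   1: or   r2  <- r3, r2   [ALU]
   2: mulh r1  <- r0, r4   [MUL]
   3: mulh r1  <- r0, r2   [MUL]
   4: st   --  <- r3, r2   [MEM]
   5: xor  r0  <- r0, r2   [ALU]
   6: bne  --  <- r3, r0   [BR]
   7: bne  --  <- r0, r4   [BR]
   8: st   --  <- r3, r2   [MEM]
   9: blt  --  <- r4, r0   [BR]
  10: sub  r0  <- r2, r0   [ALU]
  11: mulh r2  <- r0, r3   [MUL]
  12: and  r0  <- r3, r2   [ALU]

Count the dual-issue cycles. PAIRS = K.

0. mulh/or @i0,i1  | 2-wide
1. mulh @i2  | no-port MUL/MUL
2. mulh/st @i3,i4  | 2-wide
3. xor @i5  | RAW r0
4. bne @i6  | no-port BR/BR
5. bne @i7  | no-port BR/MEM
6. st @i8  | no-port MEM/BR
7. blt/sub @i9,i10  | 2-wide
8. mulh @i11  | RAW r2
9. and @i12  | tail

PAIRS = 3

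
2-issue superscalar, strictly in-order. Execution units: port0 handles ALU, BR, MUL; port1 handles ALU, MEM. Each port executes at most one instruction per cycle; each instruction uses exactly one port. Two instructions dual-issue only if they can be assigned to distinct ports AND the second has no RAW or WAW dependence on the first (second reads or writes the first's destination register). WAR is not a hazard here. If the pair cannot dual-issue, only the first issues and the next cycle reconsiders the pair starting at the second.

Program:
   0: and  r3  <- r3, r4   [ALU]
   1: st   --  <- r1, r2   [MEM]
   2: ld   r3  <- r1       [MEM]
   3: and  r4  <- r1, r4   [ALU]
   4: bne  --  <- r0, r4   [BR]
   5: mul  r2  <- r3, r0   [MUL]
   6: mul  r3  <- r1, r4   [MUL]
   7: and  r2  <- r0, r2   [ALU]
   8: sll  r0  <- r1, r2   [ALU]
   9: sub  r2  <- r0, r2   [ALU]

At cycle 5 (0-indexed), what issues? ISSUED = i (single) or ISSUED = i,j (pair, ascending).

[0] i0/i1  and+st  -- dual
[1] i2/i3  ld+and  -- dual
[2] i4  bne  -- no-port BR/MUL
[3] i5  mul  -- no-port MUL/MUL
[4] i6/i7  mul+and  -- dual
[5] i8  sll  -- RAW r0
[6] i9  sub  -- tail

ISSUED = 8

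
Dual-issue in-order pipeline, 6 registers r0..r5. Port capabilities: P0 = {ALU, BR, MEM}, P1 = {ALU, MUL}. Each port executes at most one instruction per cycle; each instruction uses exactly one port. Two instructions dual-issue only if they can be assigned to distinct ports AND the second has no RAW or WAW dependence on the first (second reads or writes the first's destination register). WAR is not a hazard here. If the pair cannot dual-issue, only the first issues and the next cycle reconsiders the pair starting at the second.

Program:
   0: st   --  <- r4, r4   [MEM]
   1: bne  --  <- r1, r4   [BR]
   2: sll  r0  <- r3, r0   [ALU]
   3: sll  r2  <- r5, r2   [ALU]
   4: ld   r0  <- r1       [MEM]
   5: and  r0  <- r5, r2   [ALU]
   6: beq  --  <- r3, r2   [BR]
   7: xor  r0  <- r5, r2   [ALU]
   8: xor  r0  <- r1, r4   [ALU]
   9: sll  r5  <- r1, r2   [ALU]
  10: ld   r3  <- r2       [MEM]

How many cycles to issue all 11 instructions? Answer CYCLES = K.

[0] i0  st  -- no-port MEM/BR
[1] i1,i2  bne/sll  -- pair
[2] i3,i4  sll/ld  -- pair
[3] i5,i6  and/beq  -- pair
[4] i7  xor  -- WAW r0
[5] i8,i9  xor/sll  -- pair
[6] i10  ld  -- tail

CYCLES = 7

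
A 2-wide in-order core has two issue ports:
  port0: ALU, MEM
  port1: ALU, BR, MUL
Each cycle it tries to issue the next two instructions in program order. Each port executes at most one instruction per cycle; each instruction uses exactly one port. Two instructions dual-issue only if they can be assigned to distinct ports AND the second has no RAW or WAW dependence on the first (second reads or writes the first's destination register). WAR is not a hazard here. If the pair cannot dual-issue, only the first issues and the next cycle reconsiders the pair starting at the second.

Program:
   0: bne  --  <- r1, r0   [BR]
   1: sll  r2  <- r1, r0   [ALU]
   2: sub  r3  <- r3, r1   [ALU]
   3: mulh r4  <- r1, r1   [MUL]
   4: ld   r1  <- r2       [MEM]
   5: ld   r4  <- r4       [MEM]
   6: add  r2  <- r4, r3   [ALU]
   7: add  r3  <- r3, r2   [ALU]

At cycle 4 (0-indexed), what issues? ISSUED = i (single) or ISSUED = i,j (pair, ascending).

ISSUED = 6

#0 head=0: bne.BR/sll.ALU i0/i1 pair
#1 head=2: sub.ALU/mulh.MUL i2/i3 pair
#2 head=4: ld.MEM i4 no-port MEM/MEM
#3 head=5: ld.MEM i5 RAW r4
#4 head=6: add.ALU i6 RAW r2
#5 head=7: add.ALU i7 tail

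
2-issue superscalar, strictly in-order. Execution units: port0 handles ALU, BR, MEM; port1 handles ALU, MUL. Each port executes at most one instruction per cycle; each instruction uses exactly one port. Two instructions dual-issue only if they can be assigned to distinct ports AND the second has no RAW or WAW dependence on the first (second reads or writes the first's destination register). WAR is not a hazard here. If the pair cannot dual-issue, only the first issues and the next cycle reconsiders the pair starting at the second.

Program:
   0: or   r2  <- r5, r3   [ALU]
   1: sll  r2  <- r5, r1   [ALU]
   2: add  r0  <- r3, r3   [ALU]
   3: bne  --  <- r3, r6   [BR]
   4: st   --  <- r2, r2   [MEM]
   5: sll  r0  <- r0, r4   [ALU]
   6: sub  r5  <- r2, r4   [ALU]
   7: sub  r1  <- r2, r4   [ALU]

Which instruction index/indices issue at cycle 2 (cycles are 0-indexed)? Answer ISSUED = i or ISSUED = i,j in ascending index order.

0. or.ALU @i0  | WAW r2
1. sll.ALU+add.ALU @i1&i2  | pair
2. bne.BR @i3  | no-port BR/MEM
3. st.MEM+sll.ALU @i4&i5  | pair
4. sub.ALU+sub.ALU @i6&i7  | pair

ISSUED = 3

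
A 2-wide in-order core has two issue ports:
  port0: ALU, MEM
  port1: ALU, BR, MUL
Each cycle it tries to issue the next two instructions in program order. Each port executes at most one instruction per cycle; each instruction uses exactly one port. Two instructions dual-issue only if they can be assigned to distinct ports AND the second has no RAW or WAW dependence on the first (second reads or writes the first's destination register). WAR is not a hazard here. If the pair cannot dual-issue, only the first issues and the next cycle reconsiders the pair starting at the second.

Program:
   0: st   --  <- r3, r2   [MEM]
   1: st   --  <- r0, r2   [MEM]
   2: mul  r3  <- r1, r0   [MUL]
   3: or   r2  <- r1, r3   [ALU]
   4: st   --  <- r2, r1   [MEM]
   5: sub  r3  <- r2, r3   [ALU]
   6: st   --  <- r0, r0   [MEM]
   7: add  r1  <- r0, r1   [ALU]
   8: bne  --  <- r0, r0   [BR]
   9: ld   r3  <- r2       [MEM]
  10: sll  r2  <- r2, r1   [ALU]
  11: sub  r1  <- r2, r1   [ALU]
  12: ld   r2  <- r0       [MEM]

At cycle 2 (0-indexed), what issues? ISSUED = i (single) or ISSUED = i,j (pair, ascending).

c0: i0 st.MEM  no-port MEM/MEM
c1: i1+i2 st.MEM+mul.MUL  pair
c2: i3 or.ALU  RAW r2
c3: i4+i5 st.MEM+sub.ALU  pair
c4: i6+i7 st.MEM+add.ALU  pair
c5: i8+i9 bne.BR+ld.MEM  pair
c6: i10 sll.ALU  RAW r2
c7: i11+i12 sub.ALU+ld.MEM  pair

ISSUED = 3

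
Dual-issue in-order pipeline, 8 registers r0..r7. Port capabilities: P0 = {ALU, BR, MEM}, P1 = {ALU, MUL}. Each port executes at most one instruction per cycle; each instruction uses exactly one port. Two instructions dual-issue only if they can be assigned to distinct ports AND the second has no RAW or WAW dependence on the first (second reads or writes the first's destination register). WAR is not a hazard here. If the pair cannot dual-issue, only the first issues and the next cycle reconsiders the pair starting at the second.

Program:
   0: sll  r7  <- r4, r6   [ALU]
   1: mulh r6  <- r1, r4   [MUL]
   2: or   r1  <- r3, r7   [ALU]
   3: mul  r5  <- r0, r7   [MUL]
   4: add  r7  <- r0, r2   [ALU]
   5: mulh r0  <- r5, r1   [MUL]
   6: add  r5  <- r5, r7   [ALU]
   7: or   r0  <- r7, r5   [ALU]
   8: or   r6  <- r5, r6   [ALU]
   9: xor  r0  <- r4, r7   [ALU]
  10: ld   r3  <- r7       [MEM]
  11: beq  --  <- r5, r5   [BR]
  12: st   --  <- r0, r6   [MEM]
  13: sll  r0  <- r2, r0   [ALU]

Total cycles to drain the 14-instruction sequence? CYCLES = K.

CYCLES = 8

t=0 i0,i1:sll.ALU/mulh.MUL ; 2-wide
t=1 i2,i3:or.ALU/mul.MUL ; 2-wide
t=2 i4,i5:add.ALU/mulh.MUL ; 2-wide
t=3 i6:add.ALU ; RAW r5
t=4 i7,i8:or.ALU/or.ALU ; 2-wide
t=5 i9,i10:xor.ALU/ld.MEM ; 2-wide
t=6 i11:beq.BR ; no-port BR/MEM
t=7 i12,i13:st.MEM/sll.ALU ; 2-wide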